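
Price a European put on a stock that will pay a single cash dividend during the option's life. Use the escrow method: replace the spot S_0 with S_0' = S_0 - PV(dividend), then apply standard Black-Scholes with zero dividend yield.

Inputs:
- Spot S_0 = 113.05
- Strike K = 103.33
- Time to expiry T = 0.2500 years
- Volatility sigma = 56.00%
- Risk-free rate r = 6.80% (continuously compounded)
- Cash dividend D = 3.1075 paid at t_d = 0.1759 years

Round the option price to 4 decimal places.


PV(D) = D * exp(-r * t_d) = 3.1075 * 0.98811005 = 3.07055198
S_0' = S_0 - PV(D) = 113.0500 - 3.07055198 = 109.97944802
d1 = (ln(S_0'/K) + (r + sigma^2/2)*T) / (sigma*sqrt(T)) = 0.42344915
d2 = d1 - sigma*sqrt(T) = 0.14344915
exp(-rT) = 0.98314368
N(-d1) = 0.33598380; N(-d2) = 0.44296773
P = K * exp(-rT) * N(-d2) - S_0' * N(-d1) = 103.3300 * 0.98314368 * 0.44296773 - 109.97944802 * 0.33598380 = 8.0490

Answer: Price = 8.0490


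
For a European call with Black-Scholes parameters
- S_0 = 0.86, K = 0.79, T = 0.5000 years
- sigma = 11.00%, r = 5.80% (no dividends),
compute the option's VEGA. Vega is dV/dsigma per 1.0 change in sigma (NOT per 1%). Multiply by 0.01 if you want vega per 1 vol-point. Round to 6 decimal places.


Answer: Vega = 0.078379

Derivation:
d1 = 1.5032375834; d2 = 1.4254558375
phi(d1) = 0.1288894590; exp(-qT) = 1.0000000000; exp(-rT) = 0.9714164645
Vega = S * exp(-qT) * phi(d1) * sqrt(T) = 0.8600 * 1.0000000000 * 0.1288894590 * 0.7071067812 = 0.078379


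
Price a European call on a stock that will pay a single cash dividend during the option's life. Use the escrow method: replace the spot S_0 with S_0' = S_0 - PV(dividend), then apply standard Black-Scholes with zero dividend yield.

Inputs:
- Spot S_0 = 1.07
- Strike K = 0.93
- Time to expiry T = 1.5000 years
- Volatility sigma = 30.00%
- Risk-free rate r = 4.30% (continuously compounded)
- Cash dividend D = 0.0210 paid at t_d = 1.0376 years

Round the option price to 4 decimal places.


PV(D) = D * exp(-r * t_d) = 0.0210 * 0.95636389 = 0.02008364
S_0' = S_0 - PV(D) = 1.0700 - 0.02008364 = 1.04991636
d1 = (ln(S_0'/K) + (r + sigma^2/2)*T) / (sigma*sqrt(T)) = 0.68934410
d2 = d1 - sigma*sqrt(T) = 0.32192064
exp(-rT) = 0.93753611
N(d1) = 0.75469662; N(d2) = 0.62624359
C = S_0' * N(d1) - K * exp(-rT) * N(d2) = 1.04991636 * 0.75469662 - 0.9300 * 0.93753611 * 0.62624359 = 0.2463

Answer: Price = 0.2463


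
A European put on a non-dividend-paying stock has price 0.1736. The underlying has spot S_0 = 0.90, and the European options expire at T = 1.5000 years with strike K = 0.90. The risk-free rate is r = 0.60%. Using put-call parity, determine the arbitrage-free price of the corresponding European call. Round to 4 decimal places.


Put-call parity: C - P = S_0 * exp(-qT) - K * exp(-rT).
S_0 * exp(-qT) = 0.9000 * 1.00000000 = 0.90000000
K * exp(-rT) = 0.9000 * 0.99104038 = 0.89193634
C = P + S*exp(-qT) - K*exp(-rT)
C = 0.1736 + 0.90000000 - 0.89193634 = 0.1817

Answer: Call price = 0.1817


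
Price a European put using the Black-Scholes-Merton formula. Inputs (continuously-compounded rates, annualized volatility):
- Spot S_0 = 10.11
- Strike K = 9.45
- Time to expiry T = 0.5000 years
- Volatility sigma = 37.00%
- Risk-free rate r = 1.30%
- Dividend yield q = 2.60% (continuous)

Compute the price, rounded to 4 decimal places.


d1 = (ln(S/K) + (r - q + 0.5*sigma^2) * T) / (sigma * sqrt(T)) = 0.36400822
d2 = d1 - sigma * sqrt(T) = 0.10237871
exp(-rT) = 0.99352108; exp(-qT) = 0.98708414
P = K * exp(-rT) * N(-d2) - S_0 * exp(-qT) * N(-d1)
N(-d1) = 0.35792594; N(-d2) = 0.45922804
P = 9.4500 * 0.99352108 * 0.45922804 - 10.1100 * 0.98708414 * 0.35792594 = 0.7397

Answer: Price = 0.7397


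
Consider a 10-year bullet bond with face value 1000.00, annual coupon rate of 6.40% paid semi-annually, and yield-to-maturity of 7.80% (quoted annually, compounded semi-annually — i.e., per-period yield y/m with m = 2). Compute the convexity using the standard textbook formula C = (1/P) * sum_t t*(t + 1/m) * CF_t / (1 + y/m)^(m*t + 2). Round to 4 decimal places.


Answer: Convexity = 64.3230

Derivation:
Coupon per period c = face * coupon_rate / m = 32.000000
Periods per year m = 2; per-period yield y/m = 0.039000
Number of cashflows N = 20
Cashflows (t years, CF_t, discount factor 1/(1+y/m)^(m*t), PV):
  t = 0.5000: CF_t = 32.000000, DF = 0.962464, PV = 30.798845
  t = 1.0000: CF_t = 32.000000, DF = 0.926337, PV = 29.642777
  t = 1.5000: CF_t = 32.000000, DF = 0.891566, PV = 28.530103
  t = 2.0000: CF_t = 32.000000, DF = 0.858100, PV = 27.459194
  t = 2.5000: CF_t = 32.000000, DF = 0.825890, PV = 26.428483
  t = 3.0000: CF_t = 32.000000, DF = 0.794889, PV = 25.436461
  t = 3.5000: CF_t = 32.000000, DF = 0.765052, PV = 24.481676
  t = 4.0000: CF_t = 32.000000, DF = 0.736335, PV = 23.562730
  t = 4.5000: CF_t = 32.000000, DF = 0.708696, PV = 22.678277
  t = 5.0000: CF_t = 32.000000, DF = 0.682094, PV = 21.827023
  t = 5.5000: CF_t = 32.000000, DF = 0.656491, PV = 21.007722
  t = 6.0000: CF_t = 32.000000, DF = 0.631849, PV = 20.219174
  t = 6.5000: CF_t = 32.000000, DF = 0.608132, PV = 19.460225
  t = 7.0000: CF_t = 32.000000, DF = 0.585305, PV = 18.729764
  t = 7.5000: CF_t = 32.000000, DF = 0.563335, PV = 18.026722
  t = 8.0000: CF_t = 32.000000, DF = 0.542190, PV = 17.350069
  t = 8.5000: CF_t = 32.000000, DF = 0.521838, PV = 16.698816
  t = 9.0000: CF_t = 32.000000, DF = 0.502250, PV = 16.072007
  t = 9.5000: CF_t = 32.000000, DF = 0.483398, PV = 15.468727
  t = 10.0000: CF_t = 1032.000000, DF = 0.465253, PV = 480.140949
Price P = sum_t PV_t = 904.019744
Convexity numerator sum_t t*(t + 1/m) * CF_t / (1+y/m)^(m*t + 2):
  t = 0.5000: term = 14.265051
  t = 1.0000: term = 41.188791
  t = 1.5000: term = 79.285450
  t = 2.0000: term = 127.182307
  t = 2.5000: term = 183.612570
  t = 3.0000: term = 247.408660
  t = 3.5000: term = 317.495874
  t = 4.0000: term = 392.886411
  t = 4.5000: term = 472.673738
  t = 5.0000: term = 556.027282
  t = 5.5000: term = 642.187429
  t = 6.0000: term = 730.460808
  t = 6.5000: term = 820.215858
  t = 7.0000: term = 910.878646
  t = 7.5000: term = 1001.928938
  t = 8.0000: term = 1092.896500
  t = 8.5000: term = 1183.357615
  t = 9.0000: term = 1272.931817
  t = 9.5000: term = 1361.278812
  t = 10.0000: term = 46701.082797
Convexity = (1/P) * sum = 58149.245355 / 904.019744 = 64.322982


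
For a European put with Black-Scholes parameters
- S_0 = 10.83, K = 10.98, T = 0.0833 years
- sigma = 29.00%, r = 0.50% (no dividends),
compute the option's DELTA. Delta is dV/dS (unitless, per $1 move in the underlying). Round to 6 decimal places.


Answer: Delta = -0.546775

Derivation:
d1 = -0.1175175913; d2 = -0.2012166355
phi(d1) = 0.3961969966; exp(-qT) = 1.0000000000; exp(-rT) = 0.9995835867
N(-d1) = 0.5467750476
Delta = -exp(-qT) * N(-d1) = -1.0000000000 * 0.5467750476 = -0.546775


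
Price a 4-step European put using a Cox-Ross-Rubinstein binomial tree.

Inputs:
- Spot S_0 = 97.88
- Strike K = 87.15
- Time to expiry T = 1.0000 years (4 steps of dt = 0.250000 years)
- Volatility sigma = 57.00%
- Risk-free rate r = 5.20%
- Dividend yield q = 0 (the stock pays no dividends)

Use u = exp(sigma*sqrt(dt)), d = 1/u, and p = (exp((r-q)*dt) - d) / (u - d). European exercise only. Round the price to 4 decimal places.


dt = T/N = 0.250000
u = exp(sigma*sqrt(dt)) = 1.329762; d = 1/u = 0.752014
p = (exp((r-q)*dt) - d) / (u - d) = 0.451876
Discount per step: exp(-r*dt) = 0.987084
Stock lattice S(k, i) with i counting down-moves:
  k=0: S(0,0) = 97.8800
  k=1: S(1,0) = 130.1571; S(1,1) = 73.6072
  k=2: S(2,0) = 173.0780; S(2,1) = 97.8800; S(2,2) = 55.3536
  k=3: S(3,0) = 230.1525; S(3,1) = 130.1571; S(3,2) = 73.6072; S(3,3) = 41.6267
  k=4: S(4,0) = 306.0481; S(4,1) = 173.0780; S(4,2) = 97.8800; S(4,3) = 55.3536; S(4,4) = 31.3039
Terminal payoffs V(N, i) = max(K - S_T, 0):
  V(4,0) = 0.000000; V(4,1) = 0.000000; V(4,2) = 0.000000; V(4,3) = 31.796370; V(4,4) = 55.846114
Backward induction: V(k, i) = exp(-r*dt) * [p * V(k+1, i) + (1-p) * V(k+1, i+1)].
  V(3,0) = exp(-r*dt) * [p*0.000000 + (1-p)*0.000000] = 0.000000
  V(3,1) = exp(-r*dt) * [p*0.000000 + (1-p)*0.000000] = 0.000000
  V(3,2) = exp(-r*dt) * [p*0.000000 + (1-p)*31.796370] = 17.203237
  V(3,3) = exp(-r*dt) * [p*31.796370 + (1-p)*55.846114] = 44.397664
  V(2,0) = exp(-r*dt) * [p*0.000000 + (1-p)*0.000000] = 0.000000
  V(2,1) = exp(-r*dt) * [p*0.000000 + (1-p)*17.203237] = 9.307709
  V(2,2) = exp(-r*dt) * [p*17.203237 + (1-p)*44.397664] = 31.694425
  V(1,0) = exp(-r*dt) * [p*0.000000 + (1-p)*9.307709] = 5.035881
  V(1,1) = exp(-r*dt) * [p*9.307709 + (1-p)*31.694425] = 21.299692
  V(0,0) = exp(-r*dt) * [p*5.035881 + (1-p)*21.299692] = 13.770276

Answer: Price = V(0,0) = 13.7703


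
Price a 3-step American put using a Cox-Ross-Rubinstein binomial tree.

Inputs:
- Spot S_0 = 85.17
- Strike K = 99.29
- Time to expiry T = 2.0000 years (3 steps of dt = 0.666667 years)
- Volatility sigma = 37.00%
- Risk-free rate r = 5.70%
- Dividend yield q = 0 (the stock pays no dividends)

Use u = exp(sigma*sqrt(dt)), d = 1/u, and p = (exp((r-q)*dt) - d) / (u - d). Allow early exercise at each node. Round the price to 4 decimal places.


Answer: Price = V(0,0) = 22.0447

Derivation:
dt = T/N = 0.666667
u = exp(sigma*sqrt(dt)) = 1.352702; d = 1/u = 0.739261
p = (exp((r-q)*dt) - d) / (u - d) = 0.488181
Discount per step: exp(-r*dt) = 0.962713
Stock lattice S(k, i) with i counting down-moves:
  k=0: S(0,0) = 85.1700
  k=1: S(1,0) = 115.2096; S(1,1) = 62.9629
  k=2: S(2,0) = 155.8442; S(2,1) = 85.1700; S(2,2) = 46.5460
  k=3: S(3,0) = 210.8107; S(3,1) = 115.2096; S(3,2) = 62.9629; S(3,3) = 34.4097
Terminal payoffs V(N, i) = max(K - S_T, 0):
  V(3,0) = 0.000000; V(3,1) = 0.000000; V(3,2) = 36.327109; V(3,3) = 64.880315
Backward induction: V(k, i) = exp(-r*dt) * [p * V(k+1, i) + (1-p) * V(k+1, i+1)]; then take max(V_cont, immediate exercise) for American.
  V(2,0) = exp(-r*dt) * [p*0.000000 + (1-p)*0.000000] = 0.000000; exercise = 0.000000; V(2,0) = max -> 0.000000
  V(2,1) = exp(-r*dt) * [p*0.000000 + (1-p)*36.327109] = 17.899628; exercise = 14.120000; V(2,1) = max -> 17.899628
  V(2,2) = exp(-r*dt) * [p*36.327109 + (1-p)*64.880315] = 49.041734; exercise = 52.743967; V(2,2) = max -> 52.743967
  V(1,0) = exp(-r*dt) * [p*0.000000 + (1-p)*17.899628] = 8.819769; exercise = 0.000000; V(1,0) = max -> 8.819769
  V(1,1) = exp(-r*dt) * [p*17.899628 + (1-p)*52.743967] = 34.401220; exercise = 36.327109; V(1,1) = max -> 36.327109
  V(0,0) = exp(-r*dt) * [p*8.819769 + (1-p)*36.327109] = 22.044727; exercise = 14.120000; V(0,0) = max -> 22.044727


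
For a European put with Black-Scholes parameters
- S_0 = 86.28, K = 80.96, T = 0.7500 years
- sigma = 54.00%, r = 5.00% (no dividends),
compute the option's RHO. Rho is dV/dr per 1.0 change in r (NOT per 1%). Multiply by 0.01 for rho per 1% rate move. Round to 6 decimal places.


Answer: Rho = -29.652045

Derivation:
d1 = 0.4501035870; d2 = -0.0175501310
phi(d1) = 0.3605101553; exp(-qT) = 1.0000000000; exp(-rT) = 0.9631944177
N(-d2) = 0.5070011299
Rho = -K*T*exp(-rT)*N(-d2) = -80.9600 * 0.7500 * 0.9631944177 * 0.5070011299 = -29.652045


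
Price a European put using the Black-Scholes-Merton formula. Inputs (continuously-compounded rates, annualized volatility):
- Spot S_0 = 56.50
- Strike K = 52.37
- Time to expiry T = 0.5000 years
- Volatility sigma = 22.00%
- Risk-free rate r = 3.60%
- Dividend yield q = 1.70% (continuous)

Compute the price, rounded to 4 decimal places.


Answer: Price = 1.5265

Derivation:
d1 = (ln(S/K) + (r - q + 0.5*sigma^2) * T) / (sigma * sqrt(T)) = 0.62679700
d2 = d1 - sigma * sqrt(T) = 0.47123351
exp(-rT) = 0.98216103; exp(-qT) = 0.99153602
P = K * exp(-rT) * N(-d2) - S_0 * exp(-qT) * N(-d1)
N(-d1) = 0.26539616; N(-d2) = 0.31873700
P = 52.3700 * 0.98216103 * 0.31873700 - 56.5000 * 0.99153602 * 0.26539616 = 1.5265


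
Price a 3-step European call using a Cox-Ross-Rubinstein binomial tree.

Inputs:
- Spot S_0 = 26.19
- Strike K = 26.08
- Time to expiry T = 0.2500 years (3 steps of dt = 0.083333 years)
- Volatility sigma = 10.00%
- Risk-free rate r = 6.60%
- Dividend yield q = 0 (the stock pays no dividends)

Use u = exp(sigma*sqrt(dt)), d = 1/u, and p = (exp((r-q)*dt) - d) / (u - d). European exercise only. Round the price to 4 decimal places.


Answer: Price = V(0,0) = 0.8653

Derivation:
dt = T/N = 0.083333
u = exp(sigma*sqrt(dt)) = 1.029288; d = 1/u = 0.971545
p = (exp((r-q)*dt) - d) / (u - d) = 0.588296
Discount per step: exp(-r*dt) = 0.994515
Stock lattice S(k, i) with i counting down-moves:
  k=0: S(0,0) = 26.1900
  k=1: S(1,0) = 26.9571; S(1,1) = 25.4448
  k=2: S(2,0) = 27.7466; S(2,1) = 26.1900; S(2,2) = 24.7207
  k=3: S(3,0) = 28.5592; S(3,1) = 26.9571; S(3,2) = 25.4448; S(3,3) = 24.0173
Terminal payoffs V(N, i) = max(S_T - K, 0):
  V(3,0) = 2.479231; V(3,1) = 0.877058; V(3,2) = 0.000000; V(3,3) = 0.000000
Backward induction: V(k, i) = exp(-r*dt) * [p * V(k+1, i) + (1-p) * V(k+1, i+1)].
  V(2,0) = exp(-r*dt) * [p*2.479231 + (1-p)*0.877058] = 1.809629
  V(2,1) = exp(-r*dt) * [p*0.877058 + (1-p)*0.000000] = 0.513140
  V(2,2) = exp(-r*dt) * [p*0.000000 + (1-p)*0.000000] = 0.000000
  V(1,0) = exp(-r*dt) * [p*1.809629 + (1-p)*0.513140] = 1.268861
  V(1,1) = exp(-r*dt) * [p*0.513140 + (1-p)*0.000000] = 0.300222
  V(0,0) = exp(-r*dt) * [p*1.268861 + (1-p)*0.300222] = 0.865296


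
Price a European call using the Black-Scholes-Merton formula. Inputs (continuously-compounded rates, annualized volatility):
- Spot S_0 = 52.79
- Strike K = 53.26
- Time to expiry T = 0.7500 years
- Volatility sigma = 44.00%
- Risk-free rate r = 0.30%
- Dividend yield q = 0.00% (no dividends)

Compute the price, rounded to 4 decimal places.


d1 = (ln(S/K) + (r - q + 0.5*sigma^2) * T) / (sigma * sqrt(T)) = 0.17316886
d2 = d1 - sigma * sqrt(T) = -0.20788232
exp(-rT) = 0.99775253; exp(-qT) = 1.00000000
C = S_0 * exp(-qT) * N(d1) - K * exp(-rT) * N(d2)
N(d1) = 0.56874065; N(d2) = 0.41766043
C = 52.7900 * 1.00000000 * 0.56874065 - 53.2600 * 0.99775253 * 0.41766043 = 7.8292

Answer: Price = 7.8292


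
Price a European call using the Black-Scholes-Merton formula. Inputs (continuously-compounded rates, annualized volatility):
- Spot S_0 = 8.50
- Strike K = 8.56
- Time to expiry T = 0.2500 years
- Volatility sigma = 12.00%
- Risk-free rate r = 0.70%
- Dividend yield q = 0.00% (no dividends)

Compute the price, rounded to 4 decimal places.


d1 = (ln(S/K) + (r - q + 0.5*sigma^2) * T) / (sigma * sqrt(T)) = -0.05806711
d2 = d1 - sigma * sqrt(T) = -0.11806711
exp(-rT) = 0.99825153; exp(-qT) = 1.00000000
C = S_0 * exp(-qT) * N(d1) - K * exp(-rT) * N(d2)
N(d1) = 0.47684759; N(d2) = 0.45300724
C = 8.5000 * 1.00000000 * 0.47684759 - 8.5600 * 0.99825153 * 0.45300724 = 0.1822

Answer: Price = 0.1822


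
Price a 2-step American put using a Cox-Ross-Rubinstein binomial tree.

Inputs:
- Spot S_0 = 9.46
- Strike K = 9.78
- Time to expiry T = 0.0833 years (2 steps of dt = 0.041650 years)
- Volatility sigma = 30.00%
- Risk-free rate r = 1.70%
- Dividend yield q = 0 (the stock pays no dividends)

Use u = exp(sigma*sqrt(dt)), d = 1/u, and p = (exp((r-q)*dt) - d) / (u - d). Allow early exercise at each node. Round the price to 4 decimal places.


Answer: Price = V(0,0) = 0.5288

Derivation:
dt = T/N = 0.041650
u = exp(sigma*sqrt(dt)) = 1.063138; d = 1/u = 0.940612
p = (exp((r-q)*dt) - d) / (u - d) = 0.490479
Discount per step: exp(-r*dt) = 0.999292
Stock lattice S(k, i) with i counting down-moves:
  k=0: S(0,0) = 9.4600
  k=1: S(1,0) = 10.0573; S(1,1) = 8.8982
  k=2: S(2,0) = 10.6923; S(2,1) = 9.4600; S(2,2) = 8.3697
Terminal payoffs V(N, i) = max(K - S_T, 0):
  V(2,0) = 0.000000; V(2,1) = 0.320000; V(2,2) = 1.410264
Backward induction: V(k, i) = exp(-r*dt) * [p * V(k+1, i) + (1-p) * V(k+1, i+1)]; then take max(V_cont, immediate exercise) for American.
  V(1,0) = exp(-r*dt) * [p*0.000000 + (1-p)*0.320000] = 0.162931; exercise = 0.000000; V(1,0) = max -> 0.162931
  V(1,1) = exp(-r*dt) * [p*0.320000 + (1-p)*1.410264] = 0.874892; exercise = 0.881814; V(1,1) = max -> 0.881814
  V(0,0) = exp(-r*dt) * [p*0.162931 + (1-p)*0.881814] = 0.528842; exercise = 0.320000; V(0,0) = max -> 0.528842


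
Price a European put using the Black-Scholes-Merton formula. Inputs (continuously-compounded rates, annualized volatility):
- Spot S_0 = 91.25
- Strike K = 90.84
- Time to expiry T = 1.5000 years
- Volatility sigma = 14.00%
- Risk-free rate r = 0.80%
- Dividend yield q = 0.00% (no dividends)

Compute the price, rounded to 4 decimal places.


Answer: Price = 5.4650

Derivation:
d1 = (ln(S/K) + (r - q + 0.5*sigma^2) * T) / (sigma * sqrt(T)) = 0.18198120
d2 = d1 - sigma * sqrt(T) = 0.01051691
exp(-rT) = 0.98807171; exp(-qT) = 1.00000000
P = K * exp(-rT) * N(-d2) - S_0 * exp(-qT) * N(-d1)
N(-d1) = 0.42779874; N(-d2) = 0.49580444
P = 90.8400 * 0.98807171 * 0.49580444 - 91.2500 * 1.00000000 * 0.42779874 = 5.4650


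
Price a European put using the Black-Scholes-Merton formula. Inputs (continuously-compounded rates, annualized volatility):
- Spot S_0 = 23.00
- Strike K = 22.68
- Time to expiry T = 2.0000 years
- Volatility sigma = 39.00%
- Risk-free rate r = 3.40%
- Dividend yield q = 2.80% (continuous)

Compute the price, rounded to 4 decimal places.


d1 = (ln(S/K) + (r - q + 0.5*sigma^2) * T) / (sigma * sqrt(T)) = 0.32293156
d2 = d1 - sigma * sqrt(T) = -0.22861173
exp(-rT) = 0.93426047; exp(-qT) = 0.94553914
P = K * exp(-rT) * N(-d2) - S_0 * exp(-qT) * N(-d1)
N(-d1) = 0.37337354; N(-d2) = 0.59041464
P = 22.6800 * 0.93426047 * 0.59041464 - 23.0000 * 0.94553914 * 0.37337354 = 4.3904

Answer: Price = 4.3904


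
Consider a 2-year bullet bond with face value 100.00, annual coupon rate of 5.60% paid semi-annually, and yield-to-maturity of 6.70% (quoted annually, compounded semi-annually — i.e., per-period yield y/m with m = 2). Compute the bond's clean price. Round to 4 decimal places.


Answer: Price = 97.9726

Derivation:
Coupon per period c = face * coupon_rate / m = 2.800000
Periods per year m = 2; per-period yield y/m = 0.033500
Number of cashflows N = 4
Cashflows (t years, CF_t, discount factor 1/(1+y/m)^(m*t), PV):
  t = 0.5000: CF_t = 2.800000, DF = 0.967586, PV = 2.709240
  t = 1.0000: CF_t = 2.800000, DF = 0.936222, PV = 2.621423
  t = 1.5000: CF_t = 2.800000, DF = 0.905876, PV = 2.536452
  t = 2.0000: CF_t = 102.800000, DF = 0.876512, PV = 90.105477
Price P = sum_t PV_t = 97.972592


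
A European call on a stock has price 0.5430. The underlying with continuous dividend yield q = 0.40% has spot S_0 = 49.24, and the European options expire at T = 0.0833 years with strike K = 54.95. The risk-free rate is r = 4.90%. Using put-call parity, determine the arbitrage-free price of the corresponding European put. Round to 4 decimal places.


Answer: Put price = 6.0456

Derivation:
Put-call parity: C - P = S_0 * exp(-qT) - K * exp(-rT).
S_0 * exp(-qT) = 49.2400 * 0.99966686 = 49.22359597
K * exp(-rT) = 54.9500 * 0.99592662 = 54.72616770
P = C - S*exp(-qT) + K*exp(-rT)
P = 0.5430 - 49.22359597 + 54.72616770 = 6.0456


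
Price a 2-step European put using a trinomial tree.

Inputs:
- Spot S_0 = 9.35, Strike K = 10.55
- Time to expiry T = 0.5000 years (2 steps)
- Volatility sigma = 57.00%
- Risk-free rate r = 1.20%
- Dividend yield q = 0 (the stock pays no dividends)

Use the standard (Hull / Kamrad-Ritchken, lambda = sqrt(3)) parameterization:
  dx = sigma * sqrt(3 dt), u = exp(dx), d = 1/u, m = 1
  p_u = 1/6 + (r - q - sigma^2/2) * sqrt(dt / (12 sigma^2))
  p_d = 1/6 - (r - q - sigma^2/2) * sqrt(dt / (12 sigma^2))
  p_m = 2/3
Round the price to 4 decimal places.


Answer: Price = V(0,0) = 2.2017

Derivation:
dt = T/N = 0.250000; dx = sigma*sqrt(3*dt) = 0.493634
u = exp(dx) = 1.638260; d = 1/u = 0.610404
p_u = 0.128569, p_m = 0.666667, p_d = 0.204764
Discount per step: exp(-r*dt) = 0.997004
Stock lattice S(k, j) with j the centered position index:
  k=0: S(0,+0) = 9.3500
  k=1: S(1,-1) = 5.7073; S(1,+0) = 9.3500; S(1,+1) = 15.3177
  k=2: S(2,-2) = 3.4837; S(2,-1) = 5.7073; S(2,+0) = 9.3500; S(2,+1) = 15.3177; S(2,+2) = 25.0944
Terminal payoffs V(N, j) = max(K - S_T, 0):
  V(2,-2) = 7.066257; V(2,-1) = 4.842724; V(2,+0) = 1.200000; V(2,+1) = 0.000000; V(2,+2) = 0.000000
Backward induction: V(k, j) = exp(-r*dt) * [p_u * V(k+1, j+1) + p_m * V(k+1, j) + p_d * V(k+1, j-1)]
  V(1,-1) = exp(-r*dt) * [p_u*1.200000 + p_m*4.842724 + p_d*7.066257] = 4.815215
  V(1,+0) = exp(-r*dt) * [p_u*0.000000 + p_m*1.200000 + p_d*4.842724] = 1.786250
  V(1,+1) = exp(-r*dt) * [p_u*0.000000 + p_m*0.000000 + p_d*1.200000] = 0.244981
  V(0,+0) = exp(-r*dt) * [p_u*0.244981 + p_m*1.786250 + p_d*4.815215] = 2.201699


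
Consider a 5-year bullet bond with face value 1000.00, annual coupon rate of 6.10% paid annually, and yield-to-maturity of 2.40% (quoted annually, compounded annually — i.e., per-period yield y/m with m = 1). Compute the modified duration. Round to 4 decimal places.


Answer: Modified duration = 4.3981

Derivation:
Coupon per period c = face * coupon_rate / m = 61.000000
Periods per year m = 1; per-period yield y/m = 0.024000
Number of cashflows N = 5
Cashflows (t years, CF_t, discount factor 1/(1+y/m)^(m*t), PV):
  t = 1.0000: CF_t = 61.000000, DF = 0.976562, PV = 59.570312
  t = 2.0000: CF_t = 61.000000, DF = 0.953674, PV = 58.174133
  t = 3.0000: CF_t = 61.000000, DF = 0.931323, PV = 56.810677
  t = 4.0000: CF_t = 61.000000, DF = 0.909495, PV = 55.479177
  t = 5.0000: CF_t = 1061.000000, DF = 0.888178, PV = 942.357303
Price P = sum_t PV_t = 1172.391603
First compute Macaulay numerator sum_t t * PV_t:
  t * PV_t at t = 1.0000: 59.570312
  t * PV_t at t = 2.0000: 116.348267
  t * PV_t at t = 3.0000: 170.432031
  t * PV_t at t = 4.0000: 221.916707
  t * PV_t at t = 5.0000: 4711.786517
Macaulay duration D = 5280.053834 / 1172.391603 = 4.503661
Modified duration = D / (1 + y/m) = 4.503661 / (1 + 0.024000) = 4.398106


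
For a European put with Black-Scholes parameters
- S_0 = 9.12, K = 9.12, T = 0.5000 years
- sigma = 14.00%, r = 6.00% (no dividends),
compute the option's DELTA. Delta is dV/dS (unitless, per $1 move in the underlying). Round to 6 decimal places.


d1 = 0.3525432380; d2 = 0.2535482887
phi(d1) = 0.3749052691; exp(-qT) = 1.0000000000; exp(-rT) = 0.9704455335
N(-d1) = 0.3622154489
Delta = -exp(-qT) * N(-d1) = -1.0000000000 * 0.3622154489 = -0.362215

Answer: Delta = -0.362215


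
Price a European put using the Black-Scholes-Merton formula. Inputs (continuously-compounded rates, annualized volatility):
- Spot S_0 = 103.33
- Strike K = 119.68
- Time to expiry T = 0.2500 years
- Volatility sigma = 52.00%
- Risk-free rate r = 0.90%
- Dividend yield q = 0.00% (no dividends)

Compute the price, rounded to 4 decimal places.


Answer: Price = 21.2845

Derivation:
d1 = (ln(S/K) + (r - q + 0.5*sigma^2) * T) / (sigma * sqrt(T)) = -0.42632217
d2 = d1 - sigma * sqrt(T) = -0.68632217
exp(-rT) = 0.99775253; exp(-qT) = 1.00000000
P = K * exp(-rT) * N(-d2) - S_0 * exp(-qT) * N(-d1)
N(-d1) = 0.66506345; N(-d2) = 0.75374501
P = 119.6800 * 0.99775253 * 0.75374501 - 103.3300 * 1.00000000 * 0.66506345 = 21.2845


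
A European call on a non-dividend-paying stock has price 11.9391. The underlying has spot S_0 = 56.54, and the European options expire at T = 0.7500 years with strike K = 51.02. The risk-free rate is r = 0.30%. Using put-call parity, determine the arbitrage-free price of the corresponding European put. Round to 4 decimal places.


Answer: Put price = 6.3044

Derivation:
Put-call parity: C - P = S_0 * exp(-qT) - K * exp(-rT).
S_0 * exp(-qT) = 56.5400 * 1.00000000 = 56.54000000
K * exp(-rT) = 51.0200 * 0.99775253 = 50.90533405
P = C - S*exp(-qT) + K*exp(-rT)
P = 11.9391 - 56.54000000 + 50.90533405 = 6.3044


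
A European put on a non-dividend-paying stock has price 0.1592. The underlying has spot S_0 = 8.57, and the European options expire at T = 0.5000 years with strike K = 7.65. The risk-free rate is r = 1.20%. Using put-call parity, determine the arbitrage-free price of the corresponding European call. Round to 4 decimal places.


Put-call parity: C - P = S_0 * exp(-qT) - K * exp(-rT).
S_0 * exp(-qT) = 8.5700 * 1.00000000 = 8.57000000
K * exp(-rT) = 7.6500 * 0.99401796 = 7.60423743
C = P + S*exp(-qT) - K*exp(-rT)
C = 0.1592 + 8.57000000 - 7.60423743 = 1.1250

Answer: Call price = 1.1250


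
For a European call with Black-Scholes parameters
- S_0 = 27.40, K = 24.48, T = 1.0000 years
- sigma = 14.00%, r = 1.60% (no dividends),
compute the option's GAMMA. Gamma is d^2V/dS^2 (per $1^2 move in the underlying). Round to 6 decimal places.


Answer: Gamma = 0.063761

Derivation:
d1 = 0.9891896839; d2 = 0.8491896839
phi(d1) = 0.2445864024; exp(-qT) = 1.0000000000; exp(-rT) = 0.9841273201
Gamma = exp(-qT) * phi(d1) / (S * sigma * sqrt(T)) = 1.0000000000 * 0.2445864024 / (27.4000 * 0.1400 * 1.0000000000) = 0.063761


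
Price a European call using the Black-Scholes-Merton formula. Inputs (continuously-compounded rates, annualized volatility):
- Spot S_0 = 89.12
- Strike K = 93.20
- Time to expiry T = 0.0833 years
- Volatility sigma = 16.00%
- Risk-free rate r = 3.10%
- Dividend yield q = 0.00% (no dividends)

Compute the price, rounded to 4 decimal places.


Answer: Price = 0.4118

Derivation:
d1 = (ln(S/K) + (r - q + 0.5*sigma^2) * T) / (sigma * sqrt(T)) = -0.89035273
d2 = d1 - sigma * sqrt(T) = -0.93653151
exp(-rT) = 0.99742103; exp(-qT) = 1.00000000
C = S_0 * exp(-qT) * N(d1) - K * exp(-rT) * N(d2)
N(d1) = 0.18663826; N(d2) = 0.17449980
C = 89.1200 * 1.00000000 * 0.18663826 - 93.2000 * 0.99742103 * 0.17449980 = 0.4118


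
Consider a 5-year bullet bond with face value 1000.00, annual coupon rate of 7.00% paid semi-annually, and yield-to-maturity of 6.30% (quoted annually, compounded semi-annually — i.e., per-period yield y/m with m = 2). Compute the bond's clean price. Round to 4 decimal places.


Coupon per period c = face * coupon_rate / m = 35.000000
Periods per year m = 2; per-period yield y/m = 0.031500
Number of cashflows N = 10
Cashflows (t years, CF_t, discount factor 1/(1+y/m)^(m*t), PV):
  t = 0.5000: CF_t = 35.000000, DF = 0.969462, PV = 33.931168
  t = 1.0000: CF_t = 35.000000, DF = 0.939856, PV = 32.894976
  t = 1.5000: CF_t = 35.000000, DF = 0.911155, PV = 31.890428
  t = 2.0000: CF_t = 35.000000, DF = 0.883330, PV = 30.916556
  t = 2.5000: CF_t = 35.000000, DF = 0.856355, PV = 29.972425
  t = 3.0000: CF_t = 35.000000, DF = 0.830204, PV = 29.057126
  t = 3.5000: CF_t = 35.000000, DF = 0.804851, PV = 28.169778
  t = 4.0000: CF_t = 35.000000, DF = 0.780272, PV = 27.309527
  t = 4.5000: CF_t = 35.000000, DF = 0.756444, PV = 26.475548
  t = 5.0000: CF_t = 1035.000000, DF = 0.733344, PV = 759.010924
Price P = sum_t PV_t = 1029.628457

Answer: Price = 1029.6285


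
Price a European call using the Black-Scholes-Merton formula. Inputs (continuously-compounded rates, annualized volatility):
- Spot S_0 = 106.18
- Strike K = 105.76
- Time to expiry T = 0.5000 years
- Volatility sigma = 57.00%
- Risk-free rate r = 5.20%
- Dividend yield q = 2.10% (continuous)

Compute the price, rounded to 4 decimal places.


d1 = (ln(S/K) + (r - q + 0.5*sigma^2) * T) / (sigma * sqrt(T)) = 0.24981559
d2 = d1 - sigma * sqrt(T) = -0.15323527
exp(-rT) = 0.97433509; exp(-qT) = 0.98955493
C = S_0 * exp(-qT) * N(d1) - K * exp(-rT) * N(d2)
N(d1) = 0.59863502; N(d2) = 0.43910637
C = 106.1800 * 0.98955493 * 0.59863502 - 105.7600 * 0.97433509 * 0.43910637 = 17.6511

Answer: Price = 17.6511


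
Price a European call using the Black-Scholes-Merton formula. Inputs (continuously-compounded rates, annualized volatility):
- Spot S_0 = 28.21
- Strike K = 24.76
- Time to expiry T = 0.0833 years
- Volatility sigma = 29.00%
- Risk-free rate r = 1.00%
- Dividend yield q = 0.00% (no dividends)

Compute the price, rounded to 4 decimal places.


d1 = (ln(S/K) + (r - q + 0.5*sigma^2) * T) / (sigma * sqrt(T)) = 1.61032714
d2 = d1 - sigma * sqrt(T) = 1.52662809
exp(-rT) = 0.99916735; exp(-qT) = 1.00000000
C = S_0 * exp(-qT) * N(d1) - K * exp(-rT) * N(d2)
N(d1) = 0.94633677; N(d2) = 0.93657324
C = 28.2100 * 1.00000000 * 0.94633677 - 24.7600 * 0.99916735 * 0.93657324 = 3.5259

Answer: Price = 3.5259


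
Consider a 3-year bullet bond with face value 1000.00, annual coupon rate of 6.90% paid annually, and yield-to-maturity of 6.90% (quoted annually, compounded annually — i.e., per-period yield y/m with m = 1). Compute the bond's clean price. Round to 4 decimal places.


Answer: Price = 1000.0000

Derivation:
Coupon per period c = face * coupon_rate / m = 69.000000
Periods per year m = 1; per-period yield y/m = 0.069000
Number of cashflows N = 3
Cashflows (t years, CF_t, discount factor 1/(1+y/m)^(m*t), PV):
  t = 1.0000: CF_t = 69.000000, DF = 0.935454, PV = 64.546305
  t = 2.0000: CF_t = 69.000000, DF = 0.875074, PV = 60.380079
  t = 3.0000: CF_t = 1069.000000, DF = 0.818591, PV = 875.073616
Price P = sum_t PV_t = 1000.000000


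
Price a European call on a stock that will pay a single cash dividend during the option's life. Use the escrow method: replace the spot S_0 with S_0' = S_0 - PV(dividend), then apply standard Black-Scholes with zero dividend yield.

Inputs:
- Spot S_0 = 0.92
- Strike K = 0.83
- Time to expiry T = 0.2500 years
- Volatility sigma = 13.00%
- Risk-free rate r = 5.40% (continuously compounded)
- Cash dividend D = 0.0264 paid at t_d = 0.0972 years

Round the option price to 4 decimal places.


Answer: Price = 0.0772

Derivation:
PV(D) = D * exp(-r * t_d) = 0.0264 * 0.99476495 = 0.02626179
S_0' = S_0 - PV(D) = 0.9200 - 0.02626179 = 0.89373821
d1 = (ln(S_0'/K) + (r + sigma^2/2)*T) / (sigma*sqrt(T)) = 1.37845687
d2 = d1 - sigma*sqrt(T) = 1.31345687
exp(-rT) = 0.98659072
N(d1) = 0.91596886; N(d2) = 0.90548548
C = S_0' * N(d1) - K * exp(-rT) * N(d2) = 0.89373821 * 0.91596886 - 0.8300 * 0.98659072 * 0.90548548 = 0.0772


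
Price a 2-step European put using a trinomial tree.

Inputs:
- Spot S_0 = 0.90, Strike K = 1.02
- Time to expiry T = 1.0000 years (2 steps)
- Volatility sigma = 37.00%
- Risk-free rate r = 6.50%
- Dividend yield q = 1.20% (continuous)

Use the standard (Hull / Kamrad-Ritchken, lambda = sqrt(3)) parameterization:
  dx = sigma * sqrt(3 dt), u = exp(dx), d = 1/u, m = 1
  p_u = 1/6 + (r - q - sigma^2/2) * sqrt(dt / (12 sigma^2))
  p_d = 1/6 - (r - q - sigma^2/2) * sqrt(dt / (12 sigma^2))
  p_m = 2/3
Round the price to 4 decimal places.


Answer: Price = V(0,0) = 0.1731

Derivation:
dt = T/N = 0.500000; dx = sigma*sqrt(3*dt) = 0.453156
u = exp(dx) = 1.573269; d = 1/u = 0.635619
p_u = 0.158143, p_m = 0.666667, p_d = 0.175190
Discount per step: exp(-r*dt) = 0.968022
Stock lattice S(k, j) with j the centered position index:
  k=0: S(0,+0) = 0.9000
  k=1: S(1,-1) = 0.5721; S(1,+0) = 0.9000; S(1,+1) = 1.4159
  k=2: S(2,-2) = 0.3636; S(2,-1) = 0.5721; S(2,+0) = 0.9000; S(2,+1) = 1.4159; S(2,+2) = 2.2277
Terminal payoffs V(N, j) = max(K - S_T, 0):
  V(2,-2) = 0.656389; V(2,-1) = 0.447943; V(2,+0) = 0.120000; V(2,+1) = 0.000000; V(2,+2) = 0.000000
Backward induction: V(k, j) = exp(-r*dt) * [p_u * V(k+1, j+1) + p_m * V(k+1, j) + p_d * V(k+1, j-1)]
  V(1,-1) = exp(-r*dt) * [p_u*0.120000 + p_m*0.447943 + p_d*0.656389] = 0.418765
  V(1,+0) = exp(-r*dt) * [p_u*0.000000 + p_m*0.120000 + p_d*0.447943] = 0.153408
  V(1,+1) = exp(-r*dt) * [p_u*0.000000 + p_m*0.000000 + p_d*0.120000] = 0.020351
  V(0,+0) = exp(-r*dt) * [p_u*0.020351 + p_m*0.153408 + p_d*0.418765] = 0.173134


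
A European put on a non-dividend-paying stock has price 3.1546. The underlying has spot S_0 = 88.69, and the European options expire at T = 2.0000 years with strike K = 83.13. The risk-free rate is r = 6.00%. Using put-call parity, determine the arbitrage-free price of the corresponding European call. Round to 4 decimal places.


Answer: Call price = 18.1149

Derivation:
Put-call parity: C - P = S_0 * exp(-qT) - K * exp(-rT).
S_0 * exp(-qT) = 88.6900 * 1.00000000 = 88.69000000
K * exp(-rT) = 83.1300 * 0.88692044 = 73.72969590
C = P + S*exp(-qT) - K*exp(-rT)
C = 3.1546 + 88.69000000 - 73.72969590 = 18.1149


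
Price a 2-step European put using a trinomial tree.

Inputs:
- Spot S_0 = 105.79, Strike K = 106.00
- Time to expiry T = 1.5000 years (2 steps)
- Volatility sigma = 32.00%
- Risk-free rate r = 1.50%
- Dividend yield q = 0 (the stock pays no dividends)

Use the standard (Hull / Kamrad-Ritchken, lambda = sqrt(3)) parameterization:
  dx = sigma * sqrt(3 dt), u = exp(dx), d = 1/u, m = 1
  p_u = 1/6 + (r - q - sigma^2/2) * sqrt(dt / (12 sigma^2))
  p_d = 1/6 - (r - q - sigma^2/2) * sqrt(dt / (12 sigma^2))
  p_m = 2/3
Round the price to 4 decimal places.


dt = T/N = 0.750000; dx = sigma*sqrt(3*dt) = 0.480000
u = exp(dx) = 1.616074; d = 1/u = 0.618783
p_u = 0.138385, p_m = 0.666667, p_d = 0.194948
Discount per step: exp(-r*dt) = 0.988813
Stock lattice S(k, j) with j the centered position index:
  k=0: S(0,+0) = 105.7900
  k=1: S(1,-1) = 65.4611; S(1,+0) = 105.7900; S(1,+1) = 170.9645
  k=2: S(2,-2) = 40.5062; S(2,-1) = 65.4611; S(2,+0) = 105.7900; S(2,+1) = 170.9645; S(2,+2) = 276.2914
Terminal payoffs V(N, j) = max(K - S_T, 0):
  V(2,-2) = 65.493762; V(2,-1) = 40.538905; V(2,+0) = 0.210000; V(2,+1) = 0.000000; V(2,+2) = 0.000000
Backward induction: V(k, j) = exp(-r*dt) * [p_u * V(k+1, j+1) + p_m * V(k+1, j) + p_d * V(k+1, j-1)]
  V(1,-1) = exp(-r*dt) * [p_u*0.210000 + p_m*40.538905 + p_d*65.493762] = 39.377373
  V(1,+0) = exp(-r*dt) * [p_u*0.000000 + p_m*0.210000 + p_d*40.538905] = 7.952999
  V(1,+1) = exp(-r*dt) * [p_u*0.000000 + p_m*0.000000 + p_d*0.210000] = 0.040481
  V(0,+0) = exp(-r*dt) * [p_u*0.040481 + p_m*7.952999 + p_d*39.377373] = 12.838885

Answer: Price = V(0,0) = 12.8389


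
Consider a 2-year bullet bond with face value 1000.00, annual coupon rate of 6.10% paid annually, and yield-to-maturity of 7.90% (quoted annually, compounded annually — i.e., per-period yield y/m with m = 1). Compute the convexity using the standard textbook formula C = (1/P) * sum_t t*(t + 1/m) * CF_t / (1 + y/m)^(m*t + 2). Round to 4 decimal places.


Answer: Convexity = 4.9529

Derivation:
Coupon per period c = face * coupon_rate / m = 61.000000
Periods per year m = 1; per-period yield y/m = 0.079000
Number of cashflows N = 2
Cashflows (t years, CF_t, discount factor 1/(1+y/m)^(m*t), PV):
  t = 1.0000: CF_t = 61.000000, DF = 0.926784, PV = 56.533828
  t = 2.0000: CF_t = 1061.000000, DF = 0.858929, PV = 911.323343
Price P = sum_t PV_t = 967.857170
Convexity numerator sum_t t*(t + 1/m) * CF_t / (1+y/m)^(m*t + 2):
  t = 1.0000: term = 97.117053
  t = 2.0000: term = 4696.570604
Convexity = (1/P) * sum = 4793.687658 / 967.857170 = 4.952887


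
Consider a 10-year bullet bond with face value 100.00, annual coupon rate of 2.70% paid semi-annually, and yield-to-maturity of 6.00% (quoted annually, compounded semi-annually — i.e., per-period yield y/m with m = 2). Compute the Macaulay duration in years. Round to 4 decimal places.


Answer: Macaulay duration = 8.6055 years

Derivation:
Coupon per period c = face * coupon_rate / m = 1.350000
Periods per year m = 2; per-period yield y/m = 0.030000
Number of cashflows N = 20
Cashflows (t years, CF_t, discount factor 1/(1+y/m)^(m*t), PV):
  t = 0.5000: CF_t = 1.350000, DF = 0.970874, PV = 1.310680
  t = 1.0000: CF_t = 1.350000, DF = 0.942596, PV = 1.272504
  t = 1.5000: CF_t = 1.350000, DF = 0.915142, PV = 1.235441
  t = 2.0000: CF_t = 1.350000, DF = 0.888487, PV = 1.199458
  t = 2.5000: CF_t = 1.350000, DF = 0.862609, PV = 1.164522
  t = 3.0000: CF_t = 1.350000, DF = 0.837484, PV = 1.130604
  t = 3.5000: CF_t = 1.350000, DF = 0.813092, PV = 1.097674
  t = 4.0000: CF_t = 1.350000, DF = 0.789409, PV = 1.065702
  t = 4.5000: CF_t = 1.350000, DF = 0.766417, PV = 1.034663
  t = 5.0000: CF_t = 1.350000, DF = 0.744094, PV = 1.004527
  t = 5.5000: CF_t = 1.350000, DF = 0.722421, PV = 0.975269
  t = 6.0000: CF_t = 1.350000, DF = 0.701380, PV = 0.946863
  t = 6.5000: CF_t = 1.350000, DF = 0.680951, PV = 0.919284
  t = 7.0000: CF_t = 1.350000, DF = 0.661118, PV = 0.892509
  t = 7.5000: CF_t = 1.350000, DF = 0.641862, PV = 0.866514
  t = 8.0000: CF_t = 1.350000, DF = 0.623167, PV = 0.841275
  t = 8.5000: CF_t = 1.350000, DF = 0.605016, PV = 0.816772
  t = 9.0000: CF_t = 1.350000, DF = 0.587395, PV = 0.792983
  t = 9.5000: CF_t = 1.350000, DF = 0.570286, PV = 0.769886
  t = 10.0000: CF_t = 101.350000, DF = 0.553676, PV = 56.115038
Price P = sum_t PV_t = 75.452166
Macaulay numerator sum_t t * PV_t:
  t * PV_t at t = 0.5000: 0.655340
  t * PV_t at t = 1.0000: 1.272504
  t * PV_t at t = 1.5000: 1.853162
  t * PV_t at t = 2.0000: 2.398915
  t * PV_t at t = 2.5000: 2.911305
  t * PV_t at t = 3.0000: 3.391811
  t * PV_t at t = 3.5000: 3.841857
  t * PV_t at t = 4.0000: 4.262810
  t * PV_t at t = 4.5000: 4.655982
  t * PV_t at t = 5.0000: 5.022634
  t * PV_t at t = 5.5000: 5.363978
  t * PV_t at t = 6.0000: 5.681177
  t * PV_t at t = 6.5000: 5.975348
  t * PV_t at t = 7.0000: 6.247563
  t * PV_t at t = 7.5000: 6.498852
  t * PV_t at t = 8.0000: 6.730203
  t * PV_t at t = 8.5000: 6.942564
  t * PV_t at t = 9.0000: 7.136844
  t * PV_t at t = 9.5000: 7.313918
  t * PV_t at t = 10.0000: 561.150377
Macaulay duration D = (sum_t t * PV_t) / P = 649.307145 / 75.452166 = 8.605547


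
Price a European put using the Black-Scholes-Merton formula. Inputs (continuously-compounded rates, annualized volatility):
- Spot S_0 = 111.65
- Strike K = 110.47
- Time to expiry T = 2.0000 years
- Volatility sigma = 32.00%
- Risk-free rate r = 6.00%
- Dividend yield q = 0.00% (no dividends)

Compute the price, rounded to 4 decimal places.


d1 = (ln(S/K) + (r - q + 0.5*sigma^2) * T) / (sigma * sqrt(T)) = 0.51491734
d2 = d1 - sigma * sqrt(T) = 0.06236900
exp(-rT) = 0.88692044; exp(-qT) = 1.00000000
P = K * exp(-rT) * N(-d2) - S_0 * exp(-qT) * N(-d1)
N(-d1) = 0.30330539; N(-d2) = 0.47513449
P = 110.4700 * 0.88692044 * 0.47513449 - 111.6500 * 1.00000000 * 0.30330539 = 12.6887

Answer: Price = 12.6887


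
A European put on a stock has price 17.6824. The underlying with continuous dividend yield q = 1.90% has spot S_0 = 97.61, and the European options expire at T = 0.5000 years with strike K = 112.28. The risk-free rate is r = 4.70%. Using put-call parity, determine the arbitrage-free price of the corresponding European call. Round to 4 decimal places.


Put-call parity: C - P = S_0 * exp(-qT) - K * exp(-rT).
S_0 * exp(-qT) = 97.6100 * 0.99054498 = 96.68709574
K * exp(-rT) = 112.2800 * 0.97677397 = 109.67218188
C = P + S*exp(-qT) - K*exp(-rT)
C = 17.6824 + 96.68709574 - 109.67218188 = 4.6973

Answer: Call price = 4.6973


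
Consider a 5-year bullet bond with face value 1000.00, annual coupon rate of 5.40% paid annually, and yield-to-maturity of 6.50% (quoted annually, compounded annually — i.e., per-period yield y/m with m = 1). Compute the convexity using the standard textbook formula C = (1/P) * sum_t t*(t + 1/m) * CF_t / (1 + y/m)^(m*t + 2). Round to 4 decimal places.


Answer: Convexity = 22.9512

Derivation:
Coupon per period c = face * coupon_rate / m = 54.000000
Periods per year m = 1; per-period yield y/m = 0.065000
Number of cashflows N = 5
Cashflows (t years, CF_t, discount factor 1/(1+y/m)^(m*t), PV):
  t = 1.0000: CF_t = 54.000000, DF = 0.938967, PV = 50.704225
  t = 2.0000: CF_t = 54.000000, DF = 0.881659, PV = 47.609601
  t = 3.0000: CF_t = 54.000000, DF = 0.827849, PV = 44.703851
  t = 4.0000: CF_t = 54.000000, DF = 0.777323, PV = 41.975447
  t = 5.0000: CF_t = 1054.000000, DF = 0.729881, PV = 769.294402
Price P = sum_t PV_t = 954.287526
Convexity numerator sum_t t*(t + 1/m) * CF_t / (1+y/m)^(m*t + 2):
  t = 1.0000: term = 89.407702
  t = 2.0000: term = 251.852681
  t = 3.0000: term = 472.962782
  t = 4.0000: term = 740.160848
  t = 5.0000: term = 20347.666513
Convexity = (1/P) * sum = 21902.050527 / 954.287526 = 22.951207


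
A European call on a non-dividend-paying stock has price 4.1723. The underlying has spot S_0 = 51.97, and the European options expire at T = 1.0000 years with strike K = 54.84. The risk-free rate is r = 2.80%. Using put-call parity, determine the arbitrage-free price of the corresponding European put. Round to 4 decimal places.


Put-call parity: C - P = S_0 * exp(-qT) - K * exp(-rT).
S_0 * exp(-qT) = 51.9700 * 1.00000000 = 51.97000000
K * exp(-rT) = 54.8400 * 0.97238837 = 53.32577804
P = C - S*exp(-qT) + K*exp(-rT)
P = 4.1723 - 51.97000000 + 53.32577804 = 5.5281

Answer: Put price = 5.5281


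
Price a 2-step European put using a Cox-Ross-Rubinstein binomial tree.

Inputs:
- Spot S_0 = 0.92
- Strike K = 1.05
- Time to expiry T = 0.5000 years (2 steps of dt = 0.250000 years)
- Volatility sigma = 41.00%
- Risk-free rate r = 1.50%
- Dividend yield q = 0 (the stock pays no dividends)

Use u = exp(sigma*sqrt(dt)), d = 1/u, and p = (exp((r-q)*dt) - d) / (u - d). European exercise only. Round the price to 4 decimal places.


Answer: Price = V(0,0) = 0.1922

Derivation:
dt = T/N = 0.250000
u = exp(sigma*sqrt(dt)) = 1.227525; d = 1/u = 0.814647
p = (exp((r-q)*dt) - d) / (u - d) = 0.458028
Discount per step: exp(-r*dt) = 0.996257
Stock lattice S(k, i) with i counting down-moves:
  k=0: S(0,0) = 0.9200
  k=1: S(1,0) = 1.1293; S(1,1) = 0.7495
  k=2: S(2,0) = 1.3863; S(2,1) = 0.9200; S(2,2) = 0.6106
Terminal payoffs V(N, i) = max(K - S_T, 0):
  V(2,0) = 0.000000; V(2,1) = 0.130000; V(2,2) = 0.439442
Backward induction: V(k, i) = exp(-r*dt) * [p * V(k+1, i) + (1-p) * V(k+1, i+1)].
  V(1,0) = exp(-r*dt) * [p*0.000000 + (1-p)*0.130000] = 0.070193
  V(1,1) = exp(-r*dt) * [p*0.130000 + (1-p)*0.439442] = 0.296594
  V(0,0) = exp(-r*dt) * [p*0.070193 + (1-p)*0.296594] = 0.192174
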